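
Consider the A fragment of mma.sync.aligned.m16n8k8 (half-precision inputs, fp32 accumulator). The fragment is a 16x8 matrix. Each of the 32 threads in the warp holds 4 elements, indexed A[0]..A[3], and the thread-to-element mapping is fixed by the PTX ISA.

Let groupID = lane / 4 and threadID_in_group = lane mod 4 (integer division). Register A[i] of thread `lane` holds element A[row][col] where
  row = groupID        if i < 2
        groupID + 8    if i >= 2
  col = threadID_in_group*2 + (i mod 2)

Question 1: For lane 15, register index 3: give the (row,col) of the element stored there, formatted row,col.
11,7

lane 15: g=3 (15/4), t=3 (15%4)
i=3: r=3+8=11, c=3*2+1=7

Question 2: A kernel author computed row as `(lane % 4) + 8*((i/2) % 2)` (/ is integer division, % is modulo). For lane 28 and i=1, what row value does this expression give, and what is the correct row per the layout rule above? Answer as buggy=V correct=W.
`(lane % 4) + 8*((i/2) % 2)`[28,1]→0
lane 28: G=7 (28/4), T=0 (28%4)
i=1: r=7+0=7, c=0*2+1=1
row: 0 vs 7

buggy=0 correct=7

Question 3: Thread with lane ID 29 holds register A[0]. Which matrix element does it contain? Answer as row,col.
7,2

lane 29: G=7 (29/4), T=1 (29%4)
i=0: r=7+0=7, c=1*2+0=2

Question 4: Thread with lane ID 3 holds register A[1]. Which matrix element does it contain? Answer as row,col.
0,7

L=3=>grp=3>>2=0, tig=3&3=3
[1]=>row 0+0=0  col 3·2+1=7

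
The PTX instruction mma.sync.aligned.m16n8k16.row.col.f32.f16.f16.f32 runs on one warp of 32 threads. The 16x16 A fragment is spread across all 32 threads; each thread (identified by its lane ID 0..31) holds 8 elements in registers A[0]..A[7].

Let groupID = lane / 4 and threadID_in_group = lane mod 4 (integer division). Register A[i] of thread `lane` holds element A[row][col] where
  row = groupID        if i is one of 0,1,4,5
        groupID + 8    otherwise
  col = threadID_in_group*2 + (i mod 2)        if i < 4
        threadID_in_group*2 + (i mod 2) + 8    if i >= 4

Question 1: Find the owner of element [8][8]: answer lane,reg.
r:8=>grp=0,rB=1  c:8=>cB=1,tig=0,lo=0
L=0*4+0=0  i=1*4+1*2+0=6

0,6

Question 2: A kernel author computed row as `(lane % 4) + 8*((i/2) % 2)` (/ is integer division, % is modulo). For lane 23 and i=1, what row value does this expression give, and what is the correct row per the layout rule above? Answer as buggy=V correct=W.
buggy=3 correct=5

`(lane % 4) + 8*((i/2) % 2)`[23,1]⇒3
lane 23⇒23/4=5, 23 mod 4=3
i=1  r:5+0⇒5  c:2·3+1+0⇒7
row: 3 vs 5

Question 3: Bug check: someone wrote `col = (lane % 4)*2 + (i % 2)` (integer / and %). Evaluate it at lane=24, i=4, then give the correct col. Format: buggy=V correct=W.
`(lane % 4)*2 + (i % 2)`[24,4]⇒0
L=24⇒gr=24>>2=6, th=24&3=0
[4]⇒row 6+0=6  col 0·2+0+8=8
col: 0 vs 8

buggy=0 correct=8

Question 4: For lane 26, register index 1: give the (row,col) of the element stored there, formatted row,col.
lane 26: gr=6 (26/4), th=2 (26%4)
i=1: r=6+0=6, c=2*2+1+0=5

6,5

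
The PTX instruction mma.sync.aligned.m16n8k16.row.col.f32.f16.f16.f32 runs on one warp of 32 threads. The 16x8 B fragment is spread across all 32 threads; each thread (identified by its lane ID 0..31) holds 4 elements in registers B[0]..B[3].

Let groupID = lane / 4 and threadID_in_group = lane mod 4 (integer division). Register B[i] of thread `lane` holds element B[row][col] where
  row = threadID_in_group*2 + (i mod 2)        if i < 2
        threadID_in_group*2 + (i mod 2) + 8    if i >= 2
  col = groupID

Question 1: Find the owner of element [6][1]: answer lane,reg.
7,0

c: 1->gid=1  r: 6->r8=0,tid=3,i&1=0
L=1*4+3=7  i=0*2+0=0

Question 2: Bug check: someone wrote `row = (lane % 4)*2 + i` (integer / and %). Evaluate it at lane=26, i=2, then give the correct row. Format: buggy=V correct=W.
`(lane % 4)*2 + i`[26,2]⇒6
L=26⇒gr=26>>2=6, th=26&3=2
[2]⇒row 2·2+0+8=12  col gr=6
row: 6 vs 12

buggy=6 correct=12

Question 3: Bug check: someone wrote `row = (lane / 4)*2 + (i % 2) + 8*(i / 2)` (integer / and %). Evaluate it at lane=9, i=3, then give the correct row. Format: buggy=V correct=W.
`(lane / 4)*2 + (i % 2) + 8*(i / 2)`[9,3]->13
9: gid=2,tid=1
[3] (1*2+1+8,2) = (11,2)
row: 13 vs 11

buggy=13 correct=11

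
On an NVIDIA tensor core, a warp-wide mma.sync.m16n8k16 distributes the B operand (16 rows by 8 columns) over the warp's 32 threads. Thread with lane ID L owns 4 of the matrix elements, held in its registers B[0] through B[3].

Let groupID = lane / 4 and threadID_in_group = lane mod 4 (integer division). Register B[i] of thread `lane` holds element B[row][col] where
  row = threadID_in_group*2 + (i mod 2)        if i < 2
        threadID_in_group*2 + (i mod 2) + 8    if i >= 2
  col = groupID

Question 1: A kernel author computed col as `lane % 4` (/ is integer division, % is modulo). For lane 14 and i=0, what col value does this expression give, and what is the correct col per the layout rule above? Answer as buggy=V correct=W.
buggy=2 correct=3

`lane % 4`[14,0]=>2
lane 14: grp=3 (14/4), tig=2 (14%4)
i=0: r=2*2+0+0=4, c=grp=3
col: 2 vs 3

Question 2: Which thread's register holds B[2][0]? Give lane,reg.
1,0

c=0→G=0  r=2→rhi=0,T=1,p=0
L=0*4+1=1  i=0*2+0=0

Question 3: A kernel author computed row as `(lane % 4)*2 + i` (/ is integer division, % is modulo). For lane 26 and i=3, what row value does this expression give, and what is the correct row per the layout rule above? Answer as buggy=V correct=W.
`(lane % 4)*2 + i`[26,3]⇒7
26: gr=6,th=2
[3] (2*2+1+8,6) = (13,6)
row: 7 vs 13

buggy=7 correct=13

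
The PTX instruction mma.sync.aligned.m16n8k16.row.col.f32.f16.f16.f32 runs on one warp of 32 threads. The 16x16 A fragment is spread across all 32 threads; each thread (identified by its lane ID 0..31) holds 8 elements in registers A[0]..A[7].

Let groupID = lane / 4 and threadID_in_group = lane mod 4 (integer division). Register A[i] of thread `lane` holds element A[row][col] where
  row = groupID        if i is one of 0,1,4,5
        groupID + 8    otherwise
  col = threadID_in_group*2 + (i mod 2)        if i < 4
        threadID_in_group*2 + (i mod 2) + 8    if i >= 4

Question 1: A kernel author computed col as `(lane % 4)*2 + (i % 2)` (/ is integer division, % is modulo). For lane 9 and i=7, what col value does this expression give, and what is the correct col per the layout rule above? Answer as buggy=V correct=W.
buggy=3 correct=11

`(lane % 4)*2 + (i % 2)`[9,7]=>3
lane 9: grp=2 (9/4), tig=1 (9%4)
i=7: r=2+8=10, c=1*2+1+8=11
col: 3 vs 11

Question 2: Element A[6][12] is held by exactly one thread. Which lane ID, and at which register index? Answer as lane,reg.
r: 6->gid=6,r8=0  c: 12->c8=1,tid=2,i&1=0
L=6*4+2=26  i=1*4+0*2+0=4

26,4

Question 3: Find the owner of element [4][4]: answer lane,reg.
r=4⇒gr=4,Rb=0  c=4⇒Cb=0,th=2,odd=0
L=4*4+2=18  i=0*4+0*2+0=0

18,0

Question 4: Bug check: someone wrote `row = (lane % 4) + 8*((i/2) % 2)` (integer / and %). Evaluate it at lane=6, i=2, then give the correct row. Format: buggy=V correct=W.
`(lane % 4) + 8*((i/2) % 2)`[6,2]->10
lane 6: gid=1 (6/4), tid=2 (6%4)
i=2: r=1+8=9, c=2*2+0+0=4
row: 10 vs 9

buggy=10 correct=9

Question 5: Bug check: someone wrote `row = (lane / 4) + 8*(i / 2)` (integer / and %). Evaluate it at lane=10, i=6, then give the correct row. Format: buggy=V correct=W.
`(lane / 4) + 8*(i / 2)`[10,6]->26
L=10->gid=10>>2=2, tid=10&3=2
[6]->row 2+8=10  col 2·2+0+8=12
row: 26 vs 10

buggy=26 correct=10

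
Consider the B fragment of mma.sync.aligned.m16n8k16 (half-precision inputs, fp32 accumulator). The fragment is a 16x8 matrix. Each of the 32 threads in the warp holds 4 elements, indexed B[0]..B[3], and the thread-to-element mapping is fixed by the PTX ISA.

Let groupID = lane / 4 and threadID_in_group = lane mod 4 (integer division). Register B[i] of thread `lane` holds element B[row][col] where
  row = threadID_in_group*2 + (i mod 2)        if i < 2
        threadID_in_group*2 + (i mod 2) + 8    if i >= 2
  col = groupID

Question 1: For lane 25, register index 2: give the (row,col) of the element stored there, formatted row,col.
10,6

25: gr=6,th=1
[2] (1*2+0+8,6) = (10,6)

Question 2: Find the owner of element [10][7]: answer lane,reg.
29,2

c:7=>grp=7  r:10=>rB=1,tig=1,lo=0
L=7*4+1=29  i=1*2+0=2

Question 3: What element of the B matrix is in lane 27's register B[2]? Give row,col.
14,6

27: G=6,T=3
[2] (3*2+0+8,6) = (14,6)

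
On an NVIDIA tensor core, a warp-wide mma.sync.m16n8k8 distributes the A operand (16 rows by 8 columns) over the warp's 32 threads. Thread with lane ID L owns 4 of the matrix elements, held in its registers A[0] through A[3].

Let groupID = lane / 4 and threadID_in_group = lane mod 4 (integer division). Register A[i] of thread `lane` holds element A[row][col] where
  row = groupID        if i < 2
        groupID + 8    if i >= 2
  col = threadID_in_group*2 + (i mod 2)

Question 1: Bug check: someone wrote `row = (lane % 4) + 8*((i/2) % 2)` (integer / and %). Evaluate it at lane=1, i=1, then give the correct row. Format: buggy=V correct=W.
buggy=1 correct=0

`(lane % 4) + 8*((i/2) % 2)`[1,1]⇒1
L=1⇒gr=1>>2=0, th=1&3=1
[1]⇒row 0+0=0  col 1·2+1=3
row: 1 vs 0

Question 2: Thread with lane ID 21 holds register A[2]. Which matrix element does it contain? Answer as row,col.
21: g=5,t=1
[2] (5+8,1*2+0) = (13,2)

13,2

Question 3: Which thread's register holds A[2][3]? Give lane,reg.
9,1

r:2=>grp=2,rB=0  c:3=>tig=1,lo=1
L=2*4+1=9  i=0*2+1=1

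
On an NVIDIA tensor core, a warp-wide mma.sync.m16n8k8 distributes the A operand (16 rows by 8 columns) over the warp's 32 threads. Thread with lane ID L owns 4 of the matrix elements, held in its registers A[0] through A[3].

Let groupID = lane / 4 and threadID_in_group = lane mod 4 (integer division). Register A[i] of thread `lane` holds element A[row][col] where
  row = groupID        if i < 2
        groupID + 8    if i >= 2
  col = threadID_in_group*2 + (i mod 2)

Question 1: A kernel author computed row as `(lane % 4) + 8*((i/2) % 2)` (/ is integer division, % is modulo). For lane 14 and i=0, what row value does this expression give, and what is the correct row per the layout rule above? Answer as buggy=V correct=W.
buggy=2 correct=3

`(lane % 4) + 8*((i/2) % 2)`[14,0]→2
lane 14: G=3 (14/4), T=2 (14%4)
i=0: r=3+0=3, c=2*2+0=4
row: 2 vs 3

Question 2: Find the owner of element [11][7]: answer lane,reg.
15,3

r:11=>grp=3,rB=1  c:7=>tig=3,lo=1
L=3*4+3=15  i=1*2+1=3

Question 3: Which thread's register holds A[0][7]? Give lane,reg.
r=0⇒gr=0,Rb=0  c=7⇒th=3,odd=1
L=0*4+3=3  i=0*2+1=1

3,1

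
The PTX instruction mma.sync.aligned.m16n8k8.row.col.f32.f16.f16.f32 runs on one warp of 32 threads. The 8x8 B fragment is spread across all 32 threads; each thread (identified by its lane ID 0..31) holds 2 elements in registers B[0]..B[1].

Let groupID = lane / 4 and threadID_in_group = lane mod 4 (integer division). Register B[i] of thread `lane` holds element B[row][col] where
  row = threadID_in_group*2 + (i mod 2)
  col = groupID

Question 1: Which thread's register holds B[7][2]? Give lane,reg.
c=2→G=2  r=7→T=3,p=1
L=2*4+3=11  i=1=1

11,1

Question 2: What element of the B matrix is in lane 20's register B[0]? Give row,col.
0,5

lane 20: G=5 (20/4), T=0 (20%4)
i=0: r=0*2+0=0, c=G=5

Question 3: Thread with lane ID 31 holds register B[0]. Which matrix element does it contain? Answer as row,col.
lane 31: G=7 (31/4), T=3 (31%4)
i=0: r=3*2+0=6, c=G=7

6,7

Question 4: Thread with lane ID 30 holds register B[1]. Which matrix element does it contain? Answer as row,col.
5,7

lane 30=>30/4=7, 30 mod 4=2
i=1  r:2·2+1=>5  c:7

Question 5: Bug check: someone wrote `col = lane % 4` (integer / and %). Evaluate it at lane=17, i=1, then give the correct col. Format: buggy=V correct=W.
`lane % 4`[17,1]->1
lane 17: g=4 (17/4), t=1 (17%4)
i=1: r=1*2+1=3, c=g=4
col: 1 vs 4

buggy=1 correct=4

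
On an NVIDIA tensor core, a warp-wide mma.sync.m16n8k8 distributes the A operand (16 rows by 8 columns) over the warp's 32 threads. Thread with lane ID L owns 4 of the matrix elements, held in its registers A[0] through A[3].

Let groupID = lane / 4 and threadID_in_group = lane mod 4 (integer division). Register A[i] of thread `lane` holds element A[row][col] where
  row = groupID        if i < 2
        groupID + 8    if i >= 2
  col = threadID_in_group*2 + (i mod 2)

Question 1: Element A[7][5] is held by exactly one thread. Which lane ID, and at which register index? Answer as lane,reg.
r=7->g=7,rb=0  c=5->t=2,b0=1
L=7*4+2=30  i=0*2+1=1

30,1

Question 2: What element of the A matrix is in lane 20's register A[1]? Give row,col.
lane 20=>20/4=5, 20 mod 4=0
i=1  r:5+0=>5  c:2·0+1=>1

5,1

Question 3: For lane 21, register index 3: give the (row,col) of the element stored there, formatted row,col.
13,3

L=21→G=21>>2=5, T=21&3=1
[3]→row 5+8=13  col 1·2+1=3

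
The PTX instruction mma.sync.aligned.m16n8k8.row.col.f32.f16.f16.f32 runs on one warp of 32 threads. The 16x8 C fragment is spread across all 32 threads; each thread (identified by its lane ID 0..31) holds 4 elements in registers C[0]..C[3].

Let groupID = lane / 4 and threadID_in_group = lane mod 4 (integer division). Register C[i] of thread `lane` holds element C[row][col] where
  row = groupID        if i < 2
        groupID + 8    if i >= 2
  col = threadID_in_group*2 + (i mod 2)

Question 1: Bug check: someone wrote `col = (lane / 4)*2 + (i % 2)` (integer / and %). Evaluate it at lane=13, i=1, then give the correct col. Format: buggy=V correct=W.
`(lane / 4)*2 + (i % 2)`[13,1]->7
L=13->g=13>>2=3, t=13&3=1
[1]->row 3+0=3  col 1·2+1=3
col: 7 vs 3

buggy=7 correct=3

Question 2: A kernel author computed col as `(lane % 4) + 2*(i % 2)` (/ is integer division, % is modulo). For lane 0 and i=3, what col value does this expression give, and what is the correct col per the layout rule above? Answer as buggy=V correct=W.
buggy=2 correct=1

`(lane % 4) + 2*(i % 2)`[0,3]⇒2
L=0⇒gr=0>>2=0, th=0&3=0
[3]⇒row 0+8=8  col 0·2+1=1
col: 2 vs 1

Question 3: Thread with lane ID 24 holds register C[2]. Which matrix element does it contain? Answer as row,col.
14,0

lane 24: g=6 (24/4), t=0 (24%4)
i=2: r=6+8=14, c=0*2+0=0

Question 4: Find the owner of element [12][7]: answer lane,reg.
19,3

r: 12->gid=4,r8=1  c: 7->tid=3,i&1=1
L=4*4+3=19  i=1*2+1=3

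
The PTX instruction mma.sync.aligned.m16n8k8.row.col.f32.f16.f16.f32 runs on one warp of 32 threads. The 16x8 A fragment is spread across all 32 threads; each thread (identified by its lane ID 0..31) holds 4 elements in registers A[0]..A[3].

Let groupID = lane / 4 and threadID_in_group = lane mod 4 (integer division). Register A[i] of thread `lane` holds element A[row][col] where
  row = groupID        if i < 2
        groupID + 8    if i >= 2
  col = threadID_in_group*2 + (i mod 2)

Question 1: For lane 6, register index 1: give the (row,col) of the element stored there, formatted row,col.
lane 6: g=1 (6/4), t=2 (6%4)
i=1: r=1+0=1, c=2*2+1=5

1,5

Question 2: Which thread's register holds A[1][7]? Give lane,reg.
7,1

r=1⇒gr=1,Rb=0  c=7⇒th=3,odd=1
L=1*4+3=7  i=0*2+1=1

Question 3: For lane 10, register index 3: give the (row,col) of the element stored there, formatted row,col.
lane 10->10/4=2, 10 mod 4=2
i=3  r:2+8->10  c:2·2+1->5

10,5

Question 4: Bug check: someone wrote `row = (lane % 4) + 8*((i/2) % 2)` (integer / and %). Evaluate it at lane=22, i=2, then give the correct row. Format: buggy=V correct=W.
buggy=10 correct=13

`(lane % 4) + 8*((i/2) % 2)`[22,2]->10
22: g=5,t=2
[2] (5+8,2*2+0) = (13,4)
row: 10 vs 13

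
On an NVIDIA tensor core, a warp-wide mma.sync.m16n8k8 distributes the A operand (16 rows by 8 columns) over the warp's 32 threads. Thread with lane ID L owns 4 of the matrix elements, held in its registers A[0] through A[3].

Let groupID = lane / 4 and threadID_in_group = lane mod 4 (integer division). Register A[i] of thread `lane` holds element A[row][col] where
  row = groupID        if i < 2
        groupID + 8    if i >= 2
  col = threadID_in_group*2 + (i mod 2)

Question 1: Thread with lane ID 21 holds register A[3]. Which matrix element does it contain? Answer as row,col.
21: G=5,T=1
[3] (5+8,1*2+1) = (13,3)

13,3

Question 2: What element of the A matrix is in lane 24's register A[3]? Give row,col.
14,1

lane 24=>24/4=6, 24 mod 4=0
i=3  r:6+8=>14  c:2·0+1=>1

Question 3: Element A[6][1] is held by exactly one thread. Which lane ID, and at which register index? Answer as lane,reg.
r=6->g=6,rb=0  c=1->t=0,b0=1
L=6*4+0=24  i=0*2+1=1

24,1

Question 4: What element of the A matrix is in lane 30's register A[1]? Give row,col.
7,5

30: gid=7,tid=2
[1] (7+0,2*2+1) = (7,5)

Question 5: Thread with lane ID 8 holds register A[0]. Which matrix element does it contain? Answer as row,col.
2,0

8: grp=2,tig=0
[0] (2+0,0*2+0) = (2,0)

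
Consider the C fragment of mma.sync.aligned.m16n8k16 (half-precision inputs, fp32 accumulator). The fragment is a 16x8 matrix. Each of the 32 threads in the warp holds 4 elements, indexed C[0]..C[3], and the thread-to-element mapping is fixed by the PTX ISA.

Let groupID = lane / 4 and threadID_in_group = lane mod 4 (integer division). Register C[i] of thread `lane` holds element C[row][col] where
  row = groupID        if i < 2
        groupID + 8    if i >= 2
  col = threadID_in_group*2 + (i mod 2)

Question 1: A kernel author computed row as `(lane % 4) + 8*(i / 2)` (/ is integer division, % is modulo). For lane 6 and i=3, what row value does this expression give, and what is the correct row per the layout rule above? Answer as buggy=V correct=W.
buggy=10 correct=9

`(lane % 4) + 8*(i / 2)`[6,3]→10
lane 6→6/4=1, 6 mod 4=2
i=3  r:1+8→9  c:2·2+1→5
row: 10 vs 9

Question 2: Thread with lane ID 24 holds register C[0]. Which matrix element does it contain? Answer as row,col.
lane 24: gid=6 (24/4), tid=0 (24%4)
i=0: r=6+0=6, c=0*2+0=0

6,0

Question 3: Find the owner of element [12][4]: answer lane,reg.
18,2

r=12⇒gr=4,Rb=1  c=4⇒th=2,odd=0
L=4*4+2=18  i=1*2+0=2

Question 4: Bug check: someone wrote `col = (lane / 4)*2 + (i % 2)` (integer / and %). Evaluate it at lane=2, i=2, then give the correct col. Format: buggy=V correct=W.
buggy=0 correct=4

`(lane / 4)*2 + (i % 2)`[2,2]→0
L=2→G=2>>2=0, T=2&3=2
[2]→row 0+8=8  col 2·2+0=4
col: 0 vs 4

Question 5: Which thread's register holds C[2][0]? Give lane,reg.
8,0

r:2=>grp=2,rB=0  c:0=>tig=0,lo=0
L=2*4+0=8  i=0*2+0=0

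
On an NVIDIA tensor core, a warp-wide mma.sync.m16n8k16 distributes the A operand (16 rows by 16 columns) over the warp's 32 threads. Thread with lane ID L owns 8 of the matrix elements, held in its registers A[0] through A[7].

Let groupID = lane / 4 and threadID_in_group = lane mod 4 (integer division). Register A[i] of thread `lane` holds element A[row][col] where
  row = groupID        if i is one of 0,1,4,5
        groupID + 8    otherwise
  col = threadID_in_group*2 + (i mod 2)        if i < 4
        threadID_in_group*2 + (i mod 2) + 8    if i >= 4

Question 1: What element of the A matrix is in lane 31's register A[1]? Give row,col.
7,7

lane 31: gid=7 (31/4), tid=3 (31%4)
i=1: r=7+0=7, c=3*2+1+0=7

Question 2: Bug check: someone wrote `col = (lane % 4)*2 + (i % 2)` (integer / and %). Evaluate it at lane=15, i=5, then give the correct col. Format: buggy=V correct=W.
`(lane % 4)*2 + (i % 2)`[15,5]->7
15: g=3,t=3
[5] (3+0,3*2+1+8) = (3,15)
col: 7 vs 15

buggy=7 correct=15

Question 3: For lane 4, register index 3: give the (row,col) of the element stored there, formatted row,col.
L=4->gid=4>>2=1, tid=4&3=0
[3]->row 1+8=9  col 0·2+1+0=1

9,1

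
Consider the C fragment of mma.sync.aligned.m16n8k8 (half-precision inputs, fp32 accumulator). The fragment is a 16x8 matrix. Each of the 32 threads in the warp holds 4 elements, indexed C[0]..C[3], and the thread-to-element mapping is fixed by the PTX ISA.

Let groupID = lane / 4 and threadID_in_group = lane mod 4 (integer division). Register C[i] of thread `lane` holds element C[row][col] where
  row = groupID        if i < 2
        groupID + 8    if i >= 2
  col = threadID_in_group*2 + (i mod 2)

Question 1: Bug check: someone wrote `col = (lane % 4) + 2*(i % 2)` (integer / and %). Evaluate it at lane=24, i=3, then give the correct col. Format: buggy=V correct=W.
buggy=2 correct=1

`(lane % 4) + 2*(i % 2)`[24,3]⇒2
L=24⇒gr=24>>2=6, th=24&3=0
[3]⇒row 6+8=14  col 0·2+1=1
col: 2 vs 1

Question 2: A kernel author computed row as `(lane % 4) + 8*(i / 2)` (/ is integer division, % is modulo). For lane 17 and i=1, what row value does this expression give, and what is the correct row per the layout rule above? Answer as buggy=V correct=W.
buggy=1 correct=4

`(lane % 4) + 8*(i / 2)`[17,1]->1
lane 17: g=4 (17/4), t=1 (17%4)
i=1: r=4+0=4, c=1*2+1=3
row: 1 vs 4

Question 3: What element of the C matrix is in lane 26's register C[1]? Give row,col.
lane 26->26/4=6, 26 mod 4=2
i=1  r:6+0->6  c:2·2+1->5

6,5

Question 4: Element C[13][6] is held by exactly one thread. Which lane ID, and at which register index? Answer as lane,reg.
23,2

r:13=>grp=5,rB=1  c:6=>tig=3,lo=0
L=5*4+3=23  i=1*2+0=2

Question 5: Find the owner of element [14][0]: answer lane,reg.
r=14→G=6,rhi=1  c=0→T=0,p=0
L=6*4+0=24  i=1*2+0=2

24,2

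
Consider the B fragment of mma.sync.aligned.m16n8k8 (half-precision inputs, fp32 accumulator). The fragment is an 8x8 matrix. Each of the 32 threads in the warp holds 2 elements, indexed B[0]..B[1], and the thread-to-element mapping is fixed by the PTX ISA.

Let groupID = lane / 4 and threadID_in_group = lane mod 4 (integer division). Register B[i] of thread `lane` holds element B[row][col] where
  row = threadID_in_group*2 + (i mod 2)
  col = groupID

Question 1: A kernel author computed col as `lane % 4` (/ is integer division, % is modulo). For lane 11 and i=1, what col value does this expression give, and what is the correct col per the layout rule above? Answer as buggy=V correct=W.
`lane % 4`[11,1]→3
11: G=2,T=3
[1] (3*2+1,2) = (7,2)
col: 3 vs 2

buggy=3 correct=2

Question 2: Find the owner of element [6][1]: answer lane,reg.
7,0

c=1→G=1  r=6→T=3,p=0
L=1*4+3=7  i=0=0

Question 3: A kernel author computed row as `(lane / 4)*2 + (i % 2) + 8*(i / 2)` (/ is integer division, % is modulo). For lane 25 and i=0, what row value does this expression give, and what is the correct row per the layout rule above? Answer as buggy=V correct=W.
buggy=12 correct=2

`(lane / 4)*2 + (i % 2) + 8*(i / 2)`[25,0]→12
lane 25→25/4=6, 25 mod 4=1
i=0  r:2·1+0→2  c:6
row: 12 vs 2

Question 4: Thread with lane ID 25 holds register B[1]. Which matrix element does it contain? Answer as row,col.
3,6

lane 25: gid=6 (25/4), tid=1 (25%4)
i=1: r=1*2+1=3, c=gid=6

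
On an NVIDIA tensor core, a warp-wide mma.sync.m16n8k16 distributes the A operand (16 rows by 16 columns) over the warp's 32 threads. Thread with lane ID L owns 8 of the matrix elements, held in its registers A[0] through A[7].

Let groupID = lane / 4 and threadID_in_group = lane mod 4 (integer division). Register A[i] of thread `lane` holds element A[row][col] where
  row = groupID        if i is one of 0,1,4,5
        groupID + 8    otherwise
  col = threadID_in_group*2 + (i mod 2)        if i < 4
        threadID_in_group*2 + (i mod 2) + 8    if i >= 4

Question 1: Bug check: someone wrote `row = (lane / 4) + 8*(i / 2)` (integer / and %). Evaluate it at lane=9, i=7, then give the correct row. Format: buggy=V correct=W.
buggy=26 correct=10

`(lane / 4) + 8*(i / 2)`[9,7]⇒26
lane 9⇒9/4=2, 9 mod 4=1
i=7  r:2+8⇒10  c:2·1+1+8⇒11
row: 26 vs 10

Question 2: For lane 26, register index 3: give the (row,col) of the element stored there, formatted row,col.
lane 26→26/4=6, 26 mod 4=2
i=3  r:6+8→14  c:2·2+1+0→5

14,5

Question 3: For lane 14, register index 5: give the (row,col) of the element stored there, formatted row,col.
3,13

14: gr=3,th=2
[5] (3+0,2*2+1+8) = (3,13)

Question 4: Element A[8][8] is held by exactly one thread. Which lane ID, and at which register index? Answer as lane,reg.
r=8⇒gr=0,Rb=1  c=8⇒Cb=1,th=0,odd=0
L=0*4+0=0  i=1*4+1*2+0=6

0,6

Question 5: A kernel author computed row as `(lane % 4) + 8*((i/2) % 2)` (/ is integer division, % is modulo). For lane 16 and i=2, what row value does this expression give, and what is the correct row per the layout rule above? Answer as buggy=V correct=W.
buggy=8 correct=12

`(lane % 4) + 8*((i/2) % 2)`[16,2]=>8
lane 16: grp=4 (16/4), tig=0 (16%4)
i=2: r=4+8=12, c=0*2+0+0=0
row: 8 vs 12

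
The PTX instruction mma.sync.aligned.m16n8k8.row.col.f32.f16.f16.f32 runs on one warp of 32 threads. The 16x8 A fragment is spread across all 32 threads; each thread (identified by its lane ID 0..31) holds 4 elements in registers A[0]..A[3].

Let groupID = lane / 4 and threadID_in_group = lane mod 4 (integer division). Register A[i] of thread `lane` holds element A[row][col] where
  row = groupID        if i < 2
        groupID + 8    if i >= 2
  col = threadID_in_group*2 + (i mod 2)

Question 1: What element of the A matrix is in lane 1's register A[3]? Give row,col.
1: gr=0,th=1
[3] (0+8,1*2+1) = (8,3)

8,3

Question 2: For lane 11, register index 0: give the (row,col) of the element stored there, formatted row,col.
11: G=2,T=3
[0] (2+0,3*2+0) = (2,6)

2,6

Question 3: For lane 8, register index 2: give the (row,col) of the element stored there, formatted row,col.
L=8->g=8>>2=2, t=8&3=0
[2]->row 2+8=10  col 0·2+0=0

10,0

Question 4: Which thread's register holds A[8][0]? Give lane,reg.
0,2

r=8⇒gr=0,Rb=1  c=0⇒th=0,odd=0
L=0*4+0=0  i=1*2+0=2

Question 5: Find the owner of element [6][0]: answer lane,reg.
r: 6->gid=6,r8=0  c: 0->tid=0,i&1=0
L=6*4+0=24  i=0*2+0=0

24,0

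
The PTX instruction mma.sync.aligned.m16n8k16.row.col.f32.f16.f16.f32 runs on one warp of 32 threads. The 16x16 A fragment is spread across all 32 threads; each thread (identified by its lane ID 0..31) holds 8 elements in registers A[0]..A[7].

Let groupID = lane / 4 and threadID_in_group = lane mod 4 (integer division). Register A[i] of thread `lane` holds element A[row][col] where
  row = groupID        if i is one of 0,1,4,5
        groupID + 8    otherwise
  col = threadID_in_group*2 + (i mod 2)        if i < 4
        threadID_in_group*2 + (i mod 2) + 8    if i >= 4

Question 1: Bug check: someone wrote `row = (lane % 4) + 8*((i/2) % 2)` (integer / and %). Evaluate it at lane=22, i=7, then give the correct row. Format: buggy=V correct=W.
buggy=10 correct=13

`(lane % 4) + 8*((i/2) % 2)`[22,7]⇒10
lane 22⇒22/4=5, 22 mod 4=2
i=7  r:5+8⇒13  c:2·2+1+8⇒13
row: 10 vs 13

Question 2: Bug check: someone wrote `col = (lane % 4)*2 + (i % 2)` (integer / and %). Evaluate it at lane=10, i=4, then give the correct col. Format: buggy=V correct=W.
`(lane % 4)*2 + (i % 2)`[10,4]→4
lane 10→10/4=2, 10 mod 4=2
i=4  r:2+0→2  c:2·2+0+8→12
col: 4 vs 12

buggy=4 correct=12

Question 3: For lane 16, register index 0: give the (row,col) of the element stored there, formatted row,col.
lane 16: g=4 (16/4), t=0 (16%4)
i=0: r=4+0=4, c=0*2+0+0=0

4,0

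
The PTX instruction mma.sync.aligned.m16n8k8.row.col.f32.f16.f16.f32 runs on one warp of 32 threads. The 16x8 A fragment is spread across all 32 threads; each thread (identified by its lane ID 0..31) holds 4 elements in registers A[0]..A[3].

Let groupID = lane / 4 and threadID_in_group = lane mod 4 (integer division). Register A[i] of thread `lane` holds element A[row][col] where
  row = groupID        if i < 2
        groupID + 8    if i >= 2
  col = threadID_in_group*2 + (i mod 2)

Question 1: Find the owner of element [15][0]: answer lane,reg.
r=15⇒gr=7,Rb=1  c=0⇒th=0,odd=0
L=7*4+0=28  i=1*2+0=2

28,2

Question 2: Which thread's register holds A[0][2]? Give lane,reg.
r=0⇒gr=0,Rb=0  c=2⇒th=1,odd=0
L=0*4+1=1  i=0*2+0=0

1,0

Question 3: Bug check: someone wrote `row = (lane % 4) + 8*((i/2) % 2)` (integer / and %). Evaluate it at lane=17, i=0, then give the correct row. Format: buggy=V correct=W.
buggy=1 correct=4

`(lane % 4) + 8*((i/2) % 2)`[17,0]->1
lane 17: g=4 (17/4), t=1 (17%4)
i=0: r=4+0=4, c=1*2+0=2
row: 1 vs 4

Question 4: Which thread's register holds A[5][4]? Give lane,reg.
22,0

r: 5->gid=5,r8=0  c: 4->tid=2,i&1=0
L=5*4+2=22  i=0*2+0=0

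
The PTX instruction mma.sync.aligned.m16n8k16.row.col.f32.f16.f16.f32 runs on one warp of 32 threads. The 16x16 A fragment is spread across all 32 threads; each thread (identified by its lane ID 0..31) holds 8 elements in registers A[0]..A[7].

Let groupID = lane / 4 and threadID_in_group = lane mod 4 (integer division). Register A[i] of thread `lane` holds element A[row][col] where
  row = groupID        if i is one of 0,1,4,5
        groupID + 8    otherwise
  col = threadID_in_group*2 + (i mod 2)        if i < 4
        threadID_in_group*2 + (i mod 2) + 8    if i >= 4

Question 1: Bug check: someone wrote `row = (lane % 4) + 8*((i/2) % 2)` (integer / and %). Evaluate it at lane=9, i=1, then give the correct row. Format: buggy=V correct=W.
`(lane % 4) + 8*((i/2) % 2)`[9,1]->1
lane 9->9/4=2, 9 mod 4=1
i=1  r:2+0->2  c:2·1+1+0->3
row: 1 vs 2

buggy=1 correct=2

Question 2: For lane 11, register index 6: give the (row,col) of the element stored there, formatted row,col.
lane 11⇒11/4=2, 11 mod 4=3
i=6  r:2+8⇒10  c:2·3+0+8⇒14

10,14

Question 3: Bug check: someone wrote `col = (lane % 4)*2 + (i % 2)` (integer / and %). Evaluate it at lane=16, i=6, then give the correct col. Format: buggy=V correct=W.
`(lane % 4)*2 + (i % 2)`[16,6]=>0
lane 16: grp=4 (16/4), tig=0 (16%4)
i=6: r=4+8=12, c=0*2+0+8=8
col: 0 vs 8

buggy=0 correct=8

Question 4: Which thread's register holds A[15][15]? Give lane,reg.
r:15=>grp=7,rB=1  c:15=>cB=1,tig=3,lo=1
L=7*4+3=31  i=1*4+1*2+1=7

31,7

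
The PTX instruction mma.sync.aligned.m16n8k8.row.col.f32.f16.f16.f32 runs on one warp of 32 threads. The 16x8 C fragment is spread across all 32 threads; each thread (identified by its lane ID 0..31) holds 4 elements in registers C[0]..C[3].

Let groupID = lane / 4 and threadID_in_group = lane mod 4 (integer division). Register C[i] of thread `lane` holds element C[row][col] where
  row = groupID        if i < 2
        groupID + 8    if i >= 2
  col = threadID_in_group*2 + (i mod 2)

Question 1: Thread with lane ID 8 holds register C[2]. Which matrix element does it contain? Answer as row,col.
lane 8: g=2 (8/4), t=0 (8%4)
i=2: r=2+8=10, c=0*2+0=0

10,0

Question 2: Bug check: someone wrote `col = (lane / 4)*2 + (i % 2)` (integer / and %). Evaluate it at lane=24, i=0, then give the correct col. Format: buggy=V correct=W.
`(lane / 4)*2 + (i % 2)`[24,0]→12
24: G=6,T=0
[0] (6+0,0*2+0) = (6,0)
col: 12 vs 0

buggy=12 correct=0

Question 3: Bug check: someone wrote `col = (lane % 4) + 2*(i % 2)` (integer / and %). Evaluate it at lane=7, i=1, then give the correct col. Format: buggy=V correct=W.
`(lane % 4) + 2*(i % 2)`[7,1]⇒5
L=7⇒gr=7>>2=1, th=7&3=3
[1]⇒row 1+0=1  col 3·2+1=7
col: 5 vs 7

buggy=5 correct=7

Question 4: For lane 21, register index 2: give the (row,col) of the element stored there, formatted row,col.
lane 21: gid=5 (21/4), tid=1 (21%4)
i=2: r=5+8=13, c=1*2+0=2

13,2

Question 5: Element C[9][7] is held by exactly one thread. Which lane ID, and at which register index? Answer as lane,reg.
7,3

r=9→G=1,rhi=1  c=7→T=3,p=1
L=1*4+3=7  i=1*2+1=3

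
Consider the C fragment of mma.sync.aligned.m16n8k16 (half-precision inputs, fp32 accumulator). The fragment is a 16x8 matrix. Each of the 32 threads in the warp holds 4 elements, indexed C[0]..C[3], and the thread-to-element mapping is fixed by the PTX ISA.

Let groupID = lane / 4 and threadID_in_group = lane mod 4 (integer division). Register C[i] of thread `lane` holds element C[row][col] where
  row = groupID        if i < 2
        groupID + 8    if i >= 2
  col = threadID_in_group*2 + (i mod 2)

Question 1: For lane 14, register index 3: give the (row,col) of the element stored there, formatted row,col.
11,5

14: g=3,t=2
[3] (3+8,2*2+1) = (11,5)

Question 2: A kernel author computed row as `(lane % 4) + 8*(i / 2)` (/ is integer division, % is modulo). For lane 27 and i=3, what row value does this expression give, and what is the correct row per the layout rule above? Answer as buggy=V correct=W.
`(lane % 4) + 8*(i / 2)`[27,3]=>11
27: grp=6,tig=3
[3] (6+8,3*2+1) = (14,7)
row: 11 vs 14

buggy=11 correct=14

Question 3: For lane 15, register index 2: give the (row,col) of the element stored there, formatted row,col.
L=15=>grp=15>>2=3, tig=15&3=3
[2]=>row 3+8=11  col 3·2+0=6

11,6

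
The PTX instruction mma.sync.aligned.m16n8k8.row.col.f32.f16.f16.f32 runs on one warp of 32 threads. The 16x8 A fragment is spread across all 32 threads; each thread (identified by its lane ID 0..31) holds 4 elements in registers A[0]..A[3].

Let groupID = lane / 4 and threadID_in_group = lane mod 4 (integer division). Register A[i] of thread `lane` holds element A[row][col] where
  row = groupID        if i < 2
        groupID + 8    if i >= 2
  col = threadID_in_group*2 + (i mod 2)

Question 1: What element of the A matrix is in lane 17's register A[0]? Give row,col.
L=17->g=17>>2=4, t=17&3=1
[0]->row 4+0=4  col 1·2+0=2

4,2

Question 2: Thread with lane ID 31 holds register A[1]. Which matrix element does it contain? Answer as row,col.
7,7

31: gid=7,tid=3
[1] (7+0,3*2+1) = (7,7)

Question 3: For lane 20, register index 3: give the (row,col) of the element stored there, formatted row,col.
lane 20=>20/4=5, 20 mod 4=0
i=3  r:5+8=>13  c:2·0+1=>1

13,1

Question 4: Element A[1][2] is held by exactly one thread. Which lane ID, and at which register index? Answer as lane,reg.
5,0

r: 1->gid=1,r8=0  c: 2->tid=1,i&1=0
L=1*4+1=5  i=0*2+0=0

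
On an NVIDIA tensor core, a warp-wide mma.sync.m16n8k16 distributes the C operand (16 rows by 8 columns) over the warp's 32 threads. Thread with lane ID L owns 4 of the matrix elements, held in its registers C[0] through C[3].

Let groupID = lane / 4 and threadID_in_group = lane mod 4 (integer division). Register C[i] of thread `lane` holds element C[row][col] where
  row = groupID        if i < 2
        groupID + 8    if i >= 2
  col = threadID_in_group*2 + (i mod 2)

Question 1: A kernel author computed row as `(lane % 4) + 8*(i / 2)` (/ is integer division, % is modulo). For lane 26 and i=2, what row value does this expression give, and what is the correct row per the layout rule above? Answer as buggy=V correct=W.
buggy=10 correct=14

`(lane % 4) + 8*(i / 2)`[26,2]⇒10
lane 26⇒26/4=6, 26 mod 4=2
i=2  r:6+8⇒14  c:2·2+0⇒4
row: 10 vs 14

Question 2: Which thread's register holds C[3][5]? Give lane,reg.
14,1

r=3⇒gr=3,Rb=0  c=5⇒th=2,odd=1
L=3*4+2=14  i=0*2+1=1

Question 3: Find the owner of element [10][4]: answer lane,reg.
r: 10->gid=2,r8=1  c: 4->tid=2,i&1=0
L=2*4+2=10  i=1*2+0=2

10,2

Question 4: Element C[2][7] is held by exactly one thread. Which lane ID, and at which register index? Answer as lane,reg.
11,1

r: 2->gid=2,r8=0  c: 7->tid=3,i&1=1
L=2*4+3=11  i=0*2+1=1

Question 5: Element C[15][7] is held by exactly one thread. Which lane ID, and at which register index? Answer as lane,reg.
r: 15->gid=7,r8=1  c: 7->tid=3,i&1=1
L=7*4+3=31  i=1*2+1=3

31,3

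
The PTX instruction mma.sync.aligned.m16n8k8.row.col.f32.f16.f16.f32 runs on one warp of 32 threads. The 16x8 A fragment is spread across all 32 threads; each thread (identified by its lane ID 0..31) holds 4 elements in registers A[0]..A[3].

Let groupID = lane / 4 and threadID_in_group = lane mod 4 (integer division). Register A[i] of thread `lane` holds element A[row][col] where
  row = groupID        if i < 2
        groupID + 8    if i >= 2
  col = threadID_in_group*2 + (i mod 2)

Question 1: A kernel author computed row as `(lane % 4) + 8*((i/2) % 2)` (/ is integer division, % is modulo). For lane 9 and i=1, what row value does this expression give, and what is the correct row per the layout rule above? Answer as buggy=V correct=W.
buggy=1 correct=2

`(lane % 4) + 8*((i/2) % 2)`[9,1]->1
9: gid=2,tid=1
[1] (2+0,1*2+1) = (2,3)
row: 1 vs 2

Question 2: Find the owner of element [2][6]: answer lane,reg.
r=2⇒gr=2,Rb=0  c=6⇒th=3,odd=0
L=2*4+3=11  i=0*2+0=0

11,0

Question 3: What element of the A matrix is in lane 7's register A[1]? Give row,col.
1,7

lane 7->7/4=1, 7 mod 4=3
i=1  r:1+0->1  c:2·3+1->7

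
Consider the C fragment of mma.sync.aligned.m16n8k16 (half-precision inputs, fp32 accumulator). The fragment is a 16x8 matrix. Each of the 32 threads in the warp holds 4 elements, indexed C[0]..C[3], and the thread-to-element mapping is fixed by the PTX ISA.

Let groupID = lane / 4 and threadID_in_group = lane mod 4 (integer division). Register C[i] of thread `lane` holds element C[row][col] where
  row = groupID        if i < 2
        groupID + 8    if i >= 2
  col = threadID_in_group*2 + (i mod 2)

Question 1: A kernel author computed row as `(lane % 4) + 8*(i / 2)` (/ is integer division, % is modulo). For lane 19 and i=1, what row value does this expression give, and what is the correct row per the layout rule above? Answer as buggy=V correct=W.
`(lane % 4) + 8*(i / 2)`[19,1]->3
L=19->g=19>>2=4, t=19&3=3
[1]->row 4+0=4  col 3·2+1=7
row: 3 vs 4

buggy=3 correct=4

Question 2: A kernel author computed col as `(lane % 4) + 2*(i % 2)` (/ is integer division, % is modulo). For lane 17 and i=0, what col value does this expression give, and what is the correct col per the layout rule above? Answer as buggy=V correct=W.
`(lane % 4) + 2*(i % 2)`[17,0]⇒1
17: gr=4,th=1
[0] (4+0,1*2+0) = (4,2)
col: 1 vs 2

buggy=1 correct=2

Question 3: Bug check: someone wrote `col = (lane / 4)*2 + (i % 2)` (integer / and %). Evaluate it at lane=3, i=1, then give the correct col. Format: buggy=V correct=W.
`(lane / 4)*2 + (i % 2)`[3,1]->1
lane 3->3/4=0, 3 mod 4=3
i=1  r:0+0->0  c:2·3+1->7
col: 1 vs 7

buggy=1 correct=7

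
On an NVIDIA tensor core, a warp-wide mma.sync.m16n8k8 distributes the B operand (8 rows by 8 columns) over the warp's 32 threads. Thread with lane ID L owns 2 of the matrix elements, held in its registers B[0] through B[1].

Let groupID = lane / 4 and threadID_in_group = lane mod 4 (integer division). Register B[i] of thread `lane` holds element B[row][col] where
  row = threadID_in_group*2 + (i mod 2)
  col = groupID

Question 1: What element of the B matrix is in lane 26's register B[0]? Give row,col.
4,6

lane 26⇒26/4=6, 26 mod 4=2
i=0  r:2·2+0⇒4  c:6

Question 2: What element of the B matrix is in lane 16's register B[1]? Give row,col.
1,4

L=16->gid=16>>2=4, tid=16&3=0
[1]->row 0·2+1=1  col gid=4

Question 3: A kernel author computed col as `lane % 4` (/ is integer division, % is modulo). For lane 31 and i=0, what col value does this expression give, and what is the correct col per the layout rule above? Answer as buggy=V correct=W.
`lane % 4`[31,0]=>3
lane 31=>31/4=7, 31 mod 4=3
i=0  r:2·3+0=>6  c:7
col: 3 vs 7

buggy=3 correct=7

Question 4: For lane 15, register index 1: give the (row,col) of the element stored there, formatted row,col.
7,3

lane 15->15/4=3, 15 mod 4=3
i=1  r:2·3+1->7  c:3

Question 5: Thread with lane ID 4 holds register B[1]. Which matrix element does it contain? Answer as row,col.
lane 4: G=1 (4/4), T=0 (4%4)
i=1: r=0*2+1=1, c=G=1

1,1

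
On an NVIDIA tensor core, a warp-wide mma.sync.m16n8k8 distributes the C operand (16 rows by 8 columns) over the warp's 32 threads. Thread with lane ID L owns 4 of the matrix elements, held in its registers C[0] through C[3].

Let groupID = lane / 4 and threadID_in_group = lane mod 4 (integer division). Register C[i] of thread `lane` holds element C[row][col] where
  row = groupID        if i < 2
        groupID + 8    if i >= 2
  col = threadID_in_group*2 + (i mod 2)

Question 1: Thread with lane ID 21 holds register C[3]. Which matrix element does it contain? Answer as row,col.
13,3

L=21->gid=21>>2=5, tid=21&3=1
[3]->row 5+8=13  col 1·2+1=3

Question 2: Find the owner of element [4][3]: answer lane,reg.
r=4→G=4,rhi=0  c=3→T=1,p=1
L=4*4+1=17  i=0*2+1=1

17,1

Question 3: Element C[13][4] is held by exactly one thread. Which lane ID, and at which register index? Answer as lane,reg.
r:13=>grp=5,rB=1  c:4=>tig=2,lo=0
L=5*4+2=22  i=1*2+0=2

22,2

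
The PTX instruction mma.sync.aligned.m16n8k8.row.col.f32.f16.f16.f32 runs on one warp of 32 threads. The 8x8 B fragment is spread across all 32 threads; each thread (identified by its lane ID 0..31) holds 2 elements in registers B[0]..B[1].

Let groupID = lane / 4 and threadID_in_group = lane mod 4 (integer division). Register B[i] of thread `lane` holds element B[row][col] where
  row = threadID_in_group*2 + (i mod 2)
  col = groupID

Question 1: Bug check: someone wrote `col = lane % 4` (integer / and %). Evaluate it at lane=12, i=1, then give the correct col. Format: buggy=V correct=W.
`lane % 4`[12,1]=>0
lane 12=>12/4=3, 12 mod 4=0
i=1  r:2·0+1=>1  c:3
col: 0 vs 3

buggy=0 correct=3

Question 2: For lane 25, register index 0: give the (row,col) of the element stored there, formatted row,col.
L=25->gid=25>>2=6, tid=25&3=1
[0]->row 1·2+0=2  col gid=6

2,6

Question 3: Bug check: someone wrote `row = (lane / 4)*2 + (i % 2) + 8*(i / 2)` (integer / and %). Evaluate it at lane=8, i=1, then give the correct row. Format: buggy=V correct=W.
`(lane / 4)*2 + (i % 2) + 8*(i / 2)`[8,1]⇒5
lane 8: gr=2 (8/4), th=0 (8%4)
i=1: r=0*2+1=1, c=gr=2
row: 5 vs 1

buggy=5 correct=1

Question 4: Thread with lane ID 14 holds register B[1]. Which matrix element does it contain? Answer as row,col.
14: g=3,t=2
[1] (2*2+1,3) = (5,3)

5,3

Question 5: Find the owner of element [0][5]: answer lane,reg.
20,0

c=5→G=5  r=0→T=0,p=0
L=5*4+0=20  i=0=0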